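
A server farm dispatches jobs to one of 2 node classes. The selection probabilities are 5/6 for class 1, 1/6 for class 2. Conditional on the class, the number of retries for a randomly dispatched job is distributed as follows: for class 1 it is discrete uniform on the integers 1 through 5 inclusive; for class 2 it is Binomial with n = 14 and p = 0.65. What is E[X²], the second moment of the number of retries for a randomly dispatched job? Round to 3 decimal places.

For each component E[X²] = Var + (mean)², giving 1: 11; 2: 85.995.
Overall E[X²] = 0.833333·11 + 0.166667·85.995 = 23.4992.

23.499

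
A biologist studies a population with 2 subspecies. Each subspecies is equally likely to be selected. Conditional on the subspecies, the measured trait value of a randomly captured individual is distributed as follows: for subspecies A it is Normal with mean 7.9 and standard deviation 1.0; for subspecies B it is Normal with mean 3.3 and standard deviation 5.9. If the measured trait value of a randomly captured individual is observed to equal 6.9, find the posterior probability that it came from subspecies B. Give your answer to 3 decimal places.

0.188

Likelihoods f(6.9 | ·): A: 0.241971; B: 0.0561323.
Posterior ∝ prior × likelihood. Numerator for B: 0.5·0.0561323 = 0.0280661.
Normalizing constant: 0.5·0.241971 + 0.5·0.0561323 = 0.149052.
P(B | observation) = 0.0280661 / 0.149052 = 0.188298.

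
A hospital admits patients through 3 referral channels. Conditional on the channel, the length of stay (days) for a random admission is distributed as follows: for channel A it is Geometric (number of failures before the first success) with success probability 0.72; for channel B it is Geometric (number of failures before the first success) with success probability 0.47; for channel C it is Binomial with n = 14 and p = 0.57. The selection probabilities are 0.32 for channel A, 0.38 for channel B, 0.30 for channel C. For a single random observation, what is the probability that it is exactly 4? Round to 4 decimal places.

Conditional on each channel, P(X = 4): A: 0.00442552; B: 0.0370853; C: 0.0228359.
By total probability, P(X = 4) = 0.32·0.00442552 + 0.38·0.0370853 + 0.3·0.0228359 = 0.0223593.

0.0224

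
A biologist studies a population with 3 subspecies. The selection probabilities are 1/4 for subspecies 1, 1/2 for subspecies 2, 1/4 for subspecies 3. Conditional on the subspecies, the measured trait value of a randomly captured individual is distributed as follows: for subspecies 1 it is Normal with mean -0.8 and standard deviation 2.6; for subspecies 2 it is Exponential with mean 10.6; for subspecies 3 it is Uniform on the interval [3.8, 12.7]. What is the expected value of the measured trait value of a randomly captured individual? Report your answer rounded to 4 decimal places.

Component means — 1: -0.8; 2: 10.6; 3: 8.25.
E[X] = 0.25·-0.8 + 0.5·10.6 + 0.25·8.25 = 7.1625.

7.1625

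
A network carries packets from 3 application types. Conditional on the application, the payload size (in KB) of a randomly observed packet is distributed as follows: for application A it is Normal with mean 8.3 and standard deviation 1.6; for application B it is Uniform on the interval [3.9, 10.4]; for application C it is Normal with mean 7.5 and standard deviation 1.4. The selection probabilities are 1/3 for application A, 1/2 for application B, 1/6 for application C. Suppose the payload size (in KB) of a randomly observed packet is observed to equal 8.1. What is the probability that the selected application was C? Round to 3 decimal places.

0.214

Likelihoods f(8.1 | ·): A: 0.247399; B: 0.153846; C: 0.259955.
Posterior ∝ prior × likelihood. Numerator for C: 0.166667·0.259955 = 0.0433258.
Normalizing constant: 0.333333·0.247399 + 0.5·0.153846 + 0.166667·0.259955 = 0.202715.
P(C | observation) = 0.0433258 / 0.202715 = 0.213728.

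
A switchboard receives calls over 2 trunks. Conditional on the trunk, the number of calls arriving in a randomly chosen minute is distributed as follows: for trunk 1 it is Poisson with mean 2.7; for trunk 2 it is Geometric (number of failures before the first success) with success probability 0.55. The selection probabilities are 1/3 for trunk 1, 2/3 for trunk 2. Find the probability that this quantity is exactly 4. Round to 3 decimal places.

0.065

Conditional on each trunk, P(X = 4): 1: 0.148816; 2: 0.0225534.
By total probability, P(X = 4) = 0.333333·0.148816 + 0.666667·0.0225534 = 0.0646409.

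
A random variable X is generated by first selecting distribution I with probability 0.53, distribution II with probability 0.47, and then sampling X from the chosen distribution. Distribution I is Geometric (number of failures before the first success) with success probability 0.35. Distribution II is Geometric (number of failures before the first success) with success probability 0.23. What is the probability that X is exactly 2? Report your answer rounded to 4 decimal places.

0.1425

Conditional on each component, P(X = 2): I: 0.147875; II: 0.136367.
By total probability, P(X = 2) = 0.53·0.147875 + 0.47·0.136367 = 0.142466.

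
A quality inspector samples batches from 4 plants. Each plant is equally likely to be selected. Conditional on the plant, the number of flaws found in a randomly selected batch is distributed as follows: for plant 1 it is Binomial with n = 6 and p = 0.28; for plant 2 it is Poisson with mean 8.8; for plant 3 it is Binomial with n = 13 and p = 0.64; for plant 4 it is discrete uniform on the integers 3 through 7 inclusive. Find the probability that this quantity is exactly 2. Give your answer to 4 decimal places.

Conditional on each plant, P(X = 2): 1: 0.316037; 2: 0.00583638; 3: 0.000420516; 4: 0.
By total probability, P(X = 2) = 0.25·0.316037 + 0.25·0.00583638 + 0.25·0.000420516 + 0.25·0 = 0.0805734.

0.0806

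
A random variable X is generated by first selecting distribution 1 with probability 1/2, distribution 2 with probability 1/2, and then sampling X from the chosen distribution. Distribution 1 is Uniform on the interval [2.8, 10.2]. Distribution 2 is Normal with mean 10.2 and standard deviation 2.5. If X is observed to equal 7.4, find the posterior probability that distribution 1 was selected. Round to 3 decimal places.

0.613

Likelihoods f(7.4 | ·): 1: 0.135135; 2: 0.0852277.
Posterior ∝ prior × likelihood. Numerator for 1: 0.5·0.135135 = 0.0675676.
Normalizing constant: 0.5·0.135135 + 0.5·0.0852277 = 0.110181.
P(1 | observation) = 0.0675676 / 0.110181 = 0.613239.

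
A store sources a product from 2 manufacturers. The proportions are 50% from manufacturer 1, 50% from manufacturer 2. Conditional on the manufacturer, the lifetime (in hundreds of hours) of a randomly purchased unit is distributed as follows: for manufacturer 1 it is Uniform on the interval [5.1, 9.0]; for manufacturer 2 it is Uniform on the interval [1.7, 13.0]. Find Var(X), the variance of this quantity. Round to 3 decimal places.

5.977

Per component, 1: μ=7.05, E[X²]=50.97; 2: μ=7.35, E[X²]=64.6633.
E[X] = 0.5·7.05 + 0.5·7.35 = 7.2.
E[X²] = 0.5·50.97 + 0.5·64.6633 = 57.8167.
Var(X) = E[X²] − (E[X])² = 57.8167 − 51.84 = 5.97667.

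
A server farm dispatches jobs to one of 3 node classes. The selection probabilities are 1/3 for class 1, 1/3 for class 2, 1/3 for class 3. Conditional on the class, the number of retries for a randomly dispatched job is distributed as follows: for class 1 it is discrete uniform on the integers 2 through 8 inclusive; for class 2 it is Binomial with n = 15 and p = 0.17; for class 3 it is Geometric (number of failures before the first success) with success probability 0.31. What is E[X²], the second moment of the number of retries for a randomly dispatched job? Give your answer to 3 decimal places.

16.584

For each component E[X²] = Var + (mean)², giving 1: 29; 2: 8.619; 3: 12.1342.
Overall E[X²] = 0.333333·29 + 0.333333·8.619 + 0.333333·12.1342 = 16.5844.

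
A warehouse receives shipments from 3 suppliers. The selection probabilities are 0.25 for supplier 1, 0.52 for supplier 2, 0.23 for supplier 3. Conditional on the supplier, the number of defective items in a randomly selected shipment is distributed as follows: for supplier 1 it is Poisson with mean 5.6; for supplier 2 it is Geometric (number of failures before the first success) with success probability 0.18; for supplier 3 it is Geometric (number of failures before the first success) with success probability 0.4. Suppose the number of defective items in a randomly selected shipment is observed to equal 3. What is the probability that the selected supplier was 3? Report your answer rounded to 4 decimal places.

Likelihoods P(X=3 | ·): 1: 0.108234; 2: 0.0992462; 3: 0.0864.
Posterior ∝ prior × likelihood. Numerator for 3: 0.23·0.0864 = 0.019872.
Normalizing constant: 0.25·0.108234 + 0.52·0.0992462 + 0.23·0.0864 = 0.0985385.
P(3 | observation) = 0.019872 / 0.0985385 = 0.201667.

0.2017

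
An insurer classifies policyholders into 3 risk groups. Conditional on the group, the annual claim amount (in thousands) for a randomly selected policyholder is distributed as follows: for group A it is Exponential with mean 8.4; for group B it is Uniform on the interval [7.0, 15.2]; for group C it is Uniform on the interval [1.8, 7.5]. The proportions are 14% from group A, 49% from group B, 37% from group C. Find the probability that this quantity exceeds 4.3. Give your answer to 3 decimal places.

Conditional on each group, P(X > 4.3): A: 0.599353; B: 1; C: 0.561404.
By total probability, P(X > 4.3) = 0.14·0.599353 + 0.49·1 + 0.37·0.561404 = 0.781629.

0.782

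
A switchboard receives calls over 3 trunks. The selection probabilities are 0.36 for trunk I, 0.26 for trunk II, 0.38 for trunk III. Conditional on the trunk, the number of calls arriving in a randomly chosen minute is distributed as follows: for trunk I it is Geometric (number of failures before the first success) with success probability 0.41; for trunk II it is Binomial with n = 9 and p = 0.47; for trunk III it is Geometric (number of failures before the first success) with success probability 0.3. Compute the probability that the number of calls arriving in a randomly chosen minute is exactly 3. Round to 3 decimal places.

Conditional on each trunk, P(X = 3): I: 0.0842054; II: 0.193298; III: 0.1029.
By total probability, P(X = 3) = 0.36·0.0842054 + 0.26·0.193298 + 0.38·0.1029 = 0.119674.

0.120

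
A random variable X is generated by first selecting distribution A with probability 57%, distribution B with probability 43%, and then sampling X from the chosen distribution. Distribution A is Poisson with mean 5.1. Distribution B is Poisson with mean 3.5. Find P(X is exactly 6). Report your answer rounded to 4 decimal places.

0.1181

Conditional on each component, P(X = 6): A: 0.149; B: 0.0770983.
By total probability, P(X = 6) = 0.57·0.149 + 0.43·0.0770983 = 0.118082.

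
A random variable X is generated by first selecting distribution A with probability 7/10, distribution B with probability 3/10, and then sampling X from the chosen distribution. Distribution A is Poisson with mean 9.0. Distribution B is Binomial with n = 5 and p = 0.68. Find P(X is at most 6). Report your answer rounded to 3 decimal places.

Conditional on each component, P(X ≤ 6): A: 0.206781; B: 1.
By total probability, P(X ≤ 6) = 0.7·0.206781 + 0.3·1 = 0.444747.

0.445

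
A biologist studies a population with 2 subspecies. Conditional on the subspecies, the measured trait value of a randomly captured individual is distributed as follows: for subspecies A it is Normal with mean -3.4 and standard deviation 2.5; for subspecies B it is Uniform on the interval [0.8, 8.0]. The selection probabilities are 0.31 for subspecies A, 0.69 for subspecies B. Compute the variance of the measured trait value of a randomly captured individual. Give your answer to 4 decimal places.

Per component, A: μ=-3.4, E[X²]=17.81; B: μ=4.4, E[X²]=23.68.
E[X] = 0.31·-3.4 + 0.69·4.4 = 1.982.
E[X²] = 0.31·17.81 + 0.69·23.68 = 21.8603.
Var(X) = E[X²] − (E[X])² = 21.8603 − 3.92832 = 17.932.

17.9320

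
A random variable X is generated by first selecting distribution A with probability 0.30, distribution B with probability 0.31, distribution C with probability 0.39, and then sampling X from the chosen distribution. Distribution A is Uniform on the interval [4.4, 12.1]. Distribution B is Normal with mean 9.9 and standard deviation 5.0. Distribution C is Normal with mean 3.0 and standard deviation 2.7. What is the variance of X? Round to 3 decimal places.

Per component, A: μ=8.25, E[X²]=73.0033; B: μ=9.9, E[X²]=123.01; C: μ=3, E[X²]=16.29.
E[X] = 0.3·8.25 + 0.31·9.9 + 0.39·3 = 6.714.
E[X²] = 0.3·73.0033 + 0.31·123.01 + 0.39·16.29 = 66.3872.
Var(X) = E[X²] − (E[X])² = 66.3872 − 45.0778 = 21.3094.

21.309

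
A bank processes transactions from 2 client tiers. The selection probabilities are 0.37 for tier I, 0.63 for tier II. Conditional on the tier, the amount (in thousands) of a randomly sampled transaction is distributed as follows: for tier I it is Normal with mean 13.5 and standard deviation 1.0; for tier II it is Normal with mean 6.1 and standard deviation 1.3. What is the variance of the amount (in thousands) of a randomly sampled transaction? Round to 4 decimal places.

14.1993

Per component, I: μ=13.5, E[X²]=183.25; II: μ=6.1, E[X²]=38.9.
E[X] = 0.37·13.5 + 0.63·6.1 = 8.838.
E[X²] = 0.37·183.25 + 0.63·38.9 = 92.3095.
Var(X) = E[X²] − (E[X])² = 92.3095 − 78.1102 = 14.1993.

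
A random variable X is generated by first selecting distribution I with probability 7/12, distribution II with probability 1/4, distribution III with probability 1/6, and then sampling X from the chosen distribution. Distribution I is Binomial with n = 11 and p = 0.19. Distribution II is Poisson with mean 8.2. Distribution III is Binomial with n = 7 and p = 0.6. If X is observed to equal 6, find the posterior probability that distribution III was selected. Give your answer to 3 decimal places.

Likelihoods P(X=6 | ·): I: 0.00757859; II: 0.115967; III: 0.130637.
Posterior ∝ prior × likelihood. Numerator for III: 0.166667·0.130637 = 0.0217728.
Normalizing constant: 0.583333·0.00757859 + 0.25·0.115967 + 0.166667·0.130637 = 0.0551855.
P(III | observation) = 0.0217728 / 0.0551855 = 0.394538.

0.395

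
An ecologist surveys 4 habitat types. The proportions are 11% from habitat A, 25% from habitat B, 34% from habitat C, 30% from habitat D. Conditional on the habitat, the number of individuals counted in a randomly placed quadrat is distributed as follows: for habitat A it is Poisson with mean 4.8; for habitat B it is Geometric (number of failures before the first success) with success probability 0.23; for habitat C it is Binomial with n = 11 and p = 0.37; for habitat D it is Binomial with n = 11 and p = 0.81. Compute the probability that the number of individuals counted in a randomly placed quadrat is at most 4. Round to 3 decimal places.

0.444

Conditional on each habitat, P(X ≤ 4): A: 0.476259; B: 0.729322; C: 0.615024; D: 0.00143091.
By total probability, P(X ≤ 4) = 0.11·0.476259 + 0.25·0.729322 + 0.34·0.615024 + 0.3·0.00143091 = 0.444256.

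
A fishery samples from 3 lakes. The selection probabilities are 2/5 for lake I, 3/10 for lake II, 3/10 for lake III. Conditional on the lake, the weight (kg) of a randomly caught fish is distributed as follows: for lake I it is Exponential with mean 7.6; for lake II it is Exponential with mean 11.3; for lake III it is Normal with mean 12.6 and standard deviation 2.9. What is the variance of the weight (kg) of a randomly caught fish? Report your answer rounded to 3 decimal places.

68.729

Per component, I: μ=7.6, E[X²]=115.52; II: μ=11.3, E[X²]=255.38; III: μ=12.6, E[X²]=167.17.
E[X] = 0.4·7.6 + 0.3·11.3 + 0.3·12.6 = 10.21.
E[X²] = 0.4·115.52 + 0.3·255.38 + 0.3·167.17 = 172.973.
Var(X) = E[X²] − (E[X])² = 172.973 − 104.244 = 68.7289.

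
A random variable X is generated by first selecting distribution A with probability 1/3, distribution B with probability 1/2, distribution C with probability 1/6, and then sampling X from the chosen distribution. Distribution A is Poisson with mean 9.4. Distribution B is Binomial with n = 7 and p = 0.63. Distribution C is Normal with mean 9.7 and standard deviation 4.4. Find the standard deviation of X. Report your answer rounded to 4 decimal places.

Per component, A: μ=9.4, E[X²]=97.76; B: μ=4.41, E[X²]=21.0798; C: μ=9.7, E[X²]=113.45.
E[X] = 0.333333·9.4 + 0.5·4.41 + 0.166667·9.7 = 6.955.
E[X²] = 0.333333·97.76 + 0.5·21.0798 + 0.166667·113.45 = 62.0349.
Var(X) = E[X²] − (E[X])² = 62.0349 − 48.372 = 13.6629.
SD(X) = √13.6629 = 3.69633.

3.6963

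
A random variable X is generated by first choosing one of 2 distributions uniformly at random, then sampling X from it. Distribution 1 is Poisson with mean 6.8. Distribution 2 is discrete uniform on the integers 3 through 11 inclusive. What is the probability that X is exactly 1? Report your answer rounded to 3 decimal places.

Conditional on each component, P(X = 1): 1: 0.00757367; 2: 0.
By total probability, P(X = 1) = 0.5·0.00757367 + 0.5·0 = 0.00378684.

0.004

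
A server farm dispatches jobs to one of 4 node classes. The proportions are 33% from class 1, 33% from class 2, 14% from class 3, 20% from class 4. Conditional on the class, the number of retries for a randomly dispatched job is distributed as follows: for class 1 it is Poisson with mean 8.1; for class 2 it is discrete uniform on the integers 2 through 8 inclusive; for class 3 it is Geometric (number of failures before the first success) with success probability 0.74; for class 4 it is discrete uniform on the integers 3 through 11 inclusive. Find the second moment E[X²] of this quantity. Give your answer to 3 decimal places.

45.111

For each component E[X²] = Var + (mean)², giving 1: 73.71; 2: 29; 3: 0.598247; 4: 55.6667.
Overall E[X²] = 0.33·73.71 + 0.33·29 + 0.14·0.598247 + 0.2·55.6667 = 45.1114.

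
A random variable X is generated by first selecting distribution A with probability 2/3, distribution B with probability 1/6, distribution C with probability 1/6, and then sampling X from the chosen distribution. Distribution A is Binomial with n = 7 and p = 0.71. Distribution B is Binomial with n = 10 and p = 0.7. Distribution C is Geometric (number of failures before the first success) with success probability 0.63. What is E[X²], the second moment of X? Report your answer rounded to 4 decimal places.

26.1577

For each component E[X²] = Var + (mean)², giving A: 26.1422; B: 51.1; C: 1.27715.
Overall E[X²] = 0.666667·26.1422 + 0.166667·51.1 + 0.166667·1.27715 = 26.1577.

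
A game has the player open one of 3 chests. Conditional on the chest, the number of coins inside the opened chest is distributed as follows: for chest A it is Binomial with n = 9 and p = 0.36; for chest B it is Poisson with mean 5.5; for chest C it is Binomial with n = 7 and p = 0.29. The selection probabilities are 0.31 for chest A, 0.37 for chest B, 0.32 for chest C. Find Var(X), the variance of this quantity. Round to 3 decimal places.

5.296

Per component, A: μ=3.24, E[X²]=12.5712; B: μ=5.5, E[X²]=35.75; C: μ=2.03, E[X²]=5.5622.
E[X] = 0.31·3.24 + 0.37·5.5 + 0.32·2.03 = 3.689.
E[X²] = 0.31·12.5712 + 0.37·35.75 + 0.32·5.5622 = 18.9045.
Var(X) = E[X²] − (E[X])² = 18.9045 − 13.6087 = 5.29575.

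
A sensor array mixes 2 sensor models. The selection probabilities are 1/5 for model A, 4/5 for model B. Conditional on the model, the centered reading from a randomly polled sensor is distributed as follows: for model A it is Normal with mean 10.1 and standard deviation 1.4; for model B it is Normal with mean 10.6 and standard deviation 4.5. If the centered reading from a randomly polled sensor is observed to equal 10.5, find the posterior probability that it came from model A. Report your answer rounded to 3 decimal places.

Likelihoods f(10.5 | ·): A: 0.273562; B: 0.088632.
Posterior ∝ prior × likelihood. Numerator for A: 0.2·0.273562 = 0.0547124.
Normalizing constant: 0.2·0.273562 + 0.8·0.088632 = 0.125618.
P(A | observation) = 0.0547124 / 0.125618 = 0.435546.

0.436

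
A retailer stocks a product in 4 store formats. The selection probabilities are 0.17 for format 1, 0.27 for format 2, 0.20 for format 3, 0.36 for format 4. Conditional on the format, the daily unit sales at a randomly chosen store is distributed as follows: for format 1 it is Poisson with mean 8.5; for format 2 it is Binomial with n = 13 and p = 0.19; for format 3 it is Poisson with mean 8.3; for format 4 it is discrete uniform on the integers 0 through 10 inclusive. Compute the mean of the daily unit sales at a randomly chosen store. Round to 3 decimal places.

5.572

Component means — 1: 8.5; 2: 2.47; 3: 8.3; 4: 5.
E[X] = 0.17·8.5 + 0.27·2.47 + 0.2·8.3 + 0.36·5 = 5.5719.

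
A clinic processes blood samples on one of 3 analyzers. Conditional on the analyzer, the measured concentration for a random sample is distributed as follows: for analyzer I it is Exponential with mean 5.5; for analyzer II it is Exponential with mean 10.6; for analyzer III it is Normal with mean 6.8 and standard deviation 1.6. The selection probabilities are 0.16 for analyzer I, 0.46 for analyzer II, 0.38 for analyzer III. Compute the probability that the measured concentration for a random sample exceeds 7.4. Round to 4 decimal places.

Conditional on each analyzer, P(X > 7.4): I: 0.260421; II: 0.497523; III: 0.35383.
By total probability, P(X > 7.4) = 0.16·0.260421 + 0.46·0.497523 + 0.38·0.35383 = 0.404984.

0.4050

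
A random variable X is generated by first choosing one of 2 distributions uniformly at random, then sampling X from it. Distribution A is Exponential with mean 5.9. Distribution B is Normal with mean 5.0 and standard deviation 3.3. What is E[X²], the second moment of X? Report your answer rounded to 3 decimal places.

For each component E[X²] = Var + (mean)², giving A: 69.62; B: 35.89.
Overall E[X²] = 0.5·69.62 + 0.5·35.89 = 52.755.

52.755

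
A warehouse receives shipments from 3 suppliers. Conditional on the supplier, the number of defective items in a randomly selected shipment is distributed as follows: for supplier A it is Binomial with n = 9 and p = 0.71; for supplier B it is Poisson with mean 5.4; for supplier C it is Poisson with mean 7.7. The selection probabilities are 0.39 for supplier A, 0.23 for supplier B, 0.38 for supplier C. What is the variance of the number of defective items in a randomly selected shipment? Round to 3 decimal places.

5.695

Per component, A: μ=6.39, E[X²]=42.6852; B: μ=5.4, E[X²]=34.56; C: μ=7.7, E[X²]=66.99.
E[X] = 0.39·6.39 + 0.23·5.4 + 0.38·7.7 = 6.6601.
E[X²] = 0.39·42.6852 + 0.23·34.56 + 0.38·66.99 = 50.0522.
Var(X) = E[X²] − (E[X])² = 50.0522 − 44.3569 = 5.6953.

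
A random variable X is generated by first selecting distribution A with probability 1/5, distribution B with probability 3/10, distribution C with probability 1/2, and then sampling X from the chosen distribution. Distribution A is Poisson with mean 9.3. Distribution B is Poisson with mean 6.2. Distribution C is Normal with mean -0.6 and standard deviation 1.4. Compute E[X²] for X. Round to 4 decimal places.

For each component E[X²] = Var + (mean)², giving A: 95.79; B: 44.64; C: 2.32.
Overall E[X²] = 0.2·95.79 + 0.3·44.64 + 0.5·2.32 = 33.71.

33.7100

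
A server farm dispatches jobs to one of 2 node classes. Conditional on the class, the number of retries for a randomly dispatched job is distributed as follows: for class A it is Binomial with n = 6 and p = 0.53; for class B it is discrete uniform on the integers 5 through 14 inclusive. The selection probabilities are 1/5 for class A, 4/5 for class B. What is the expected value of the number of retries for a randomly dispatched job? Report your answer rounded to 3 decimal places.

8.236

Component means — A: 3.18; B: 9.5.
E[X] = 0.2·3.18 + 0.8·9.5 = 8.236.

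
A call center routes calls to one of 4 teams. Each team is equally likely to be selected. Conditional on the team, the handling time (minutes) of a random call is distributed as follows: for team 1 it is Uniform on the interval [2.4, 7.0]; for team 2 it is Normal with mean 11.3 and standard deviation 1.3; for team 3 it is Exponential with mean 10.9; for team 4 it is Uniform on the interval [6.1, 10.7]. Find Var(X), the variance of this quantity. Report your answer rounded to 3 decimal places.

37.914

Per component, 1: μ=4.7, E[X²]=23.8533; 2: μ=11.3, E[X²]=129.38; 3: μ=10.9, E[X²]=237.62; 4: μ=8.4, E[X²]=72.3233.
E[X] = 0.25·4.7 + 0.25·11.3 + 0.25·10.9 + 0.25·8.4 = 8.825.
E[X²] = 0.25·23.8533 + 0.25·129.38 + 0.25·237.62 + 0.25·72.3233 = 115.794.
Var(X) = E[X²] − (E[X])² = 115.794 − 77.8806 = 37.9135.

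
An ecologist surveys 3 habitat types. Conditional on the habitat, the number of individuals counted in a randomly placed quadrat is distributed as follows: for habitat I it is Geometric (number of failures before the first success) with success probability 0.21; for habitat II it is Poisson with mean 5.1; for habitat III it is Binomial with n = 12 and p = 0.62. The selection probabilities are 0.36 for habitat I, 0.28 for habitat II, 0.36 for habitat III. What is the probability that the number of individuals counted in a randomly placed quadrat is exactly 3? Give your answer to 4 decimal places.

Conditional on each habitat, P(X = 3): I: 0.103538; II: 0.13479; III: 0.00866264.
By total probability, P(X = 3) = 0.36·0.103538 + 0.28·0.13479 + 0.36·0.00866264 = 0.0781335.

0.0781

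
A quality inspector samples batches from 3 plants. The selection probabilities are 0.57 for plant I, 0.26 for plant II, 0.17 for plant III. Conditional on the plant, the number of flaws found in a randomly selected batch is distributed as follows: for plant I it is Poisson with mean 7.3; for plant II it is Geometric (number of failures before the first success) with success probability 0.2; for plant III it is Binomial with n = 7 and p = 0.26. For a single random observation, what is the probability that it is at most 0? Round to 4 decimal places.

Conditional on each plant, P(X ≤ 0): I: 0.000675539; II: 0.2; III: 0.121513.
By total probability, P(X ≤ 0) = 0.57·0.000675539 + 0.26·0.2 + 0.17·0.121513 = 0.0730422.

0.0730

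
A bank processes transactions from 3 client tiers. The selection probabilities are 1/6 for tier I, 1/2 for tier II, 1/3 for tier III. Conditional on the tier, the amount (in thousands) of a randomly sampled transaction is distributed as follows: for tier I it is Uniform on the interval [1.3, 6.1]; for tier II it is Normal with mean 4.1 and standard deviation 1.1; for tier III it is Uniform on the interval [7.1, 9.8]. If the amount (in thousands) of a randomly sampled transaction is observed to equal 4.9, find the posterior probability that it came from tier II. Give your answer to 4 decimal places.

Likelihoods f(4.9 | ·): I: 0.208333; II: 0.278396; III: 0.
Posterior ∝ prior × likelihood. Numerator for II: 0.5·0.278396 = 0.139198.
Normalizing constant: 0.166667·0.208333 + 0.5·0.278396 + 0.333333·0 = 0.17392.
P(II | observation) = 0.139198 / 0.17392 = 0.800355.

0.8004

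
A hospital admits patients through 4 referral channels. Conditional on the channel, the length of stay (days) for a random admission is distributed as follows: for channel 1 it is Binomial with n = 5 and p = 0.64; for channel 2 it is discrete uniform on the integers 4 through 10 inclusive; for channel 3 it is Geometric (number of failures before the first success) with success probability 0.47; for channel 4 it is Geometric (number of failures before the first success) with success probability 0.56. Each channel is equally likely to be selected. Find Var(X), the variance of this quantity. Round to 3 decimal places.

8.350

Per component, 1: μ=3.2, E[X²]=11.392; 2: μ=7, E[X²]=53; 3: μ=1.12766, E[X²]=3.67089; 4: μ=0.785714, E[X²]=2.02041.
E[X] = 0.25·3.2 + 0.25·7 + 0.25·1.12766 + 0.25·0.785714 = 3.02834.
E[X²] = 0.25·11.392 + 0.25·53 + 0.25·3.67089 + 0.25·2.02041 = 17.5208.
Var(X) = E[X²] − (E[X])² = 17.5208 − 9.17086 = 8.34996.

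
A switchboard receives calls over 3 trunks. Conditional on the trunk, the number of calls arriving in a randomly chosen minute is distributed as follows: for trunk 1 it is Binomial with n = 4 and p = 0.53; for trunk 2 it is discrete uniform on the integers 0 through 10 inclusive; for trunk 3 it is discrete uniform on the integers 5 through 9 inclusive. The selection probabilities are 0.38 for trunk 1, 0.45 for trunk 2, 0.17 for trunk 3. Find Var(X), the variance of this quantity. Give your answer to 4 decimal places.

8.4814

Per component, 1: μ=2.12, E[X²]=5.4908; 2: μ=5, E[X²]=35; 3: μ=7, E[X²]=51.
E[X] = 0.38·2.12 + 0.45·5 + 0.17·7 = 4.2456.
E[X²] = 0.38·5.4908 + 0.45·35 + 0.17·51 = 26.5065.
Var(X) = E[X²] − (E[X])² = 26.5065 − 18.0251 = 8.48138.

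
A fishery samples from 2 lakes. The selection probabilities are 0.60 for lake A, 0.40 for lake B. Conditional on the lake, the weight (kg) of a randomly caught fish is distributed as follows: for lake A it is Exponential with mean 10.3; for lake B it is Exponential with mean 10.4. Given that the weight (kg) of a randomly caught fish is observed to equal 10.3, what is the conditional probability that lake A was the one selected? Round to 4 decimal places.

0.6000

Likelihoods f(10.3 | ·): A: 0.0357165; B: 0.0357148.
Posterior ∝ prior × likelihood. Numerator for A: 0.6·0.0357165 = 0.0214299.
Normalizing constant: 0.6·0.0357165 + 0.4·0.0357148 = 0.0357158.
P(A | observation) = 0.0214299 / 0.0357158 = 0.600011.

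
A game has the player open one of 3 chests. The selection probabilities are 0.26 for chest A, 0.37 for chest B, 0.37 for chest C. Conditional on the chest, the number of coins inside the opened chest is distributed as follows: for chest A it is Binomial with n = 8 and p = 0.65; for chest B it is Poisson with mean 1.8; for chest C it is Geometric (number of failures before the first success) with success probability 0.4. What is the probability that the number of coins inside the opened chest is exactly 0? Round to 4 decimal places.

Conditional on each chest, P(X = 0): A: 0.000225188; B: 0.165299; C: 0.4.
By total probability, P(X = 0) = 0.26·0.000225188 + 0.37·0.165299 + 0.37·0.4 = 0.209219.

0.2092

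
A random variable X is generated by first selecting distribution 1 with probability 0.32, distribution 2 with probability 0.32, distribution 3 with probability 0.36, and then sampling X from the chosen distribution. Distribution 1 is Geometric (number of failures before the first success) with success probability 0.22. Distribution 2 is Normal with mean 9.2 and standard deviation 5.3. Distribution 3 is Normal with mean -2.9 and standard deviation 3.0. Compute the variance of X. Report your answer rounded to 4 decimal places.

Per component, 1: μ=3.54545, E[X²]=28.686; 2: μ=9.2, E[X²]=112.73; 3: μ=-2.9, E[X²]=17.41.
E[X] = 0.32·3.54545 + 0.32·9.2 + 0.36·-2.9 = 3.03455.
E[X²] = 0.32·28.686 + 0.32·112.73 + 0.36·17.41 = 51.5207.
Var(X) = E[X²] − (E[X])² = 51.5207 − 9.20847 = 42.3122.

42.3122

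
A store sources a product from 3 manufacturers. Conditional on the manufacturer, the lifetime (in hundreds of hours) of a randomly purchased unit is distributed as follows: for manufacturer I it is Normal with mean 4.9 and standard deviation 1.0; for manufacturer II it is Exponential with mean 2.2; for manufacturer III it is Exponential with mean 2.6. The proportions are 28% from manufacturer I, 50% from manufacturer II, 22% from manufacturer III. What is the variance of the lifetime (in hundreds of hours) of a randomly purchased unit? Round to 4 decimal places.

Per component, I: μ=4.9, E[X²]=25.01; II: μ=2.2, E[X²]=9.68; III: μ=2.6, E[X²]=13.52.
E[X] = 0.28·4.9 + 0.5·2.2 + 0.22·2.6 = 3.044.
E[X²] = 0.28·25.01 + 0.5·9.68 + 0.22·13.52 = 14.8172.
Var(X) = E[X²] − (E[X])² = 14.8172 − 9.26594 = 5.55126.

5.5513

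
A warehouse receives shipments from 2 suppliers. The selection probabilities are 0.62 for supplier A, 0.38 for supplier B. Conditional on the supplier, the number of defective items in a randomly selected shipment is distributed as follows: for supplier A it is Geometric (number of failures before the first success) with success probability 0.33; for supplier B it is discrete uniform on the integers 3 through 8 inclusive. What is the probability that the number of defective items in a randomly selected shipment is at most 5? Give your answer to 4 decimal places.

Conditional on each supplier, P(X ≤ 5): A: 0.909542; B: 0.5.
By total probability, P(X ≤ 5) = 0.62·0.909542 + 0.38·0.5 = 0.753916.

0.7539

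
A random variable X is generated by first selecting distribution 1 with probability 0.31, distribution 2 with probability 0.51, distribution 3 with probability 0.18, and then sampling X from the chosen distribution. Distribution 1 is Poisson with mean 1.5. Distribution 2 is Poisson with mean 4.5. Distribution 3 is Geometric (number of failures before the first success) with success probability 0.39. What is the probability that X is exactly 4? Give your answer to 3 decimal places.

Conditional on each component, P(X = 4): 1: 0.0470665; 2: 0.189808; 3: 0.0539988.
By total probability, P(X = 4) = 0.31·0.0470665 + 0.51·0.189808 + 0.18·0.0539988 = 0.121112.

0.121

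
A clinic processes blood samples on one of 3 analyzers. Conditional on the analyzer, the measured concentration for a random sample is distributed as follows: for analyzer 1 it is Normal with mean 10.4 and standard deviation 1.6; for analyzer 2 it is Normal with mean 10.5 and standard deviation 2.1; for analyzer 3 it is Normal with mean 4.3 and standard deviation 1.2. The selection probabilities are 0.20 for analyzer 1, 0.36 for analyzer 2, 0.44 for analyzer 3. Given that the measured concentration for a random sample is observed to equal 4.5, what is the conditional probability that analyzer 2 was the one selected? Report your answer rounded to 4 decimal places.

0.0079

Likelihoods f(4.5 | ·): 1: 0.000278033; 2: 0.00320671; 3: 0.327866.
Posterior ∝ prior × likelihood. Numerator for 2: 0.36·0.00320671 = 0.00115442.
Normalizing constant: 0.2·0.000278033 + 0.36·0.00320671 + 0.44·0.327866 = 0.145471.
P(2 | observation) = 0.00115442 / 0.145471 = 0.00793571.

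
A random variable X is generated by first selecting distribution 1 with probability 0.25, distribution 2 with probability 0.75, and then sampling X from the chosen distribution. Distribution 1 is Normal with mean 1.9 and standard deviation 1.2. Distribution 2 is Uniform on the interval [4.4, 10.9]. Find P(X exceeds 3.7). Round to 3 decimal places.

Conditional on each component, P(X > 3.7): 1: 0.0668072; 2: 1.
By total probability, P(X > 3.7) = 0.25·0.0668072 + 0.75·1 = 0.766702.

0.767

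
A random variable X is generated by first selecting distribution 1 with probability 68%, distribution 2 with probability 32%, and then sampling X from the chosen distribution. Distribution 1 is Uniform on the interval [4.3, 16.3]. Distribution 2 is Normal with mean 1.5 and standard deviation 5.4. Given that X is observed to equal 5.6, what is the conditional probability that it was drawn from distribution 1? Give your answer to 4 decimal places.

Likelihoods f(5.6 | ·): 1: 0.0833333; 2: 0.0553779.
Posterior ∝ prior × likelihood. Numerator for 1: 0.68·0.0833333 = 0.0566667.
Normalizing constant: 0.68·0.0833333 + 0.32·0.0553779 = 0.0743876.
P(1 | observation) = 0.0566667 / 0.0743876 = 0.761776.

0.7618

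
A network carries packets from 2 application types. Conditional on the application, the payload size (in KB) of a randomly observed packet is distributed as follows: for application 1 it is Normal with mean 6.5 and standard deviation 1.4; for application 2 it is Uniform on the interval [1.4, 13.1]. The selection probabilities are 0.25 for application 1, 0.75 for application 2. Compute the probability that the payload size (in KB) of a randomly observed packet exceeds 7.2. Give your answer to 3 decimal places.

Conditional on each application, P(X > 7.2): 1: 0.308538; 2: 0.504274.
By total probability, P(X > 7.2) = 0.25·0.308538 + 0.75·0.504274 = 0.45534.

0.455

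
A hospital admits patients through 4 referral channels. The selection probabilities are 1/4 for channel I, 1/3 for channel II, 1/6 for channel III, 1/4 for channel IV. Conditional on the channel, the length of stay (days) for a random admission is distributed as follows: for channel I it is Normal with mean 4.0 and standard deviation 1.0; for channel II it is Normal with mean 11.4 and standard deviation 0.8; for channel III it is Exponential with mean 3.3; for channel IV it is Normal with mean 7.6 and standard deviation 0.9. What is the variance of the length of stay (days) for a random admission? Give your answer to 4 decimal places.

Per component, I: μ=4, E[X²]=17; II: μ=11.4, E[X²]=130.6; III: μ=3.3, E[X²]=21.78; IV: μ=7.6, E[X²]=58.57.
E[X] = 0.25·4 + 0.333333·11.4 + 0.166667·3.3 + 0.25·7.6 = 7.25.
E[X²] = 0.25·17 + 0.333333·130.6 + 0.166667·21.78 + 0.25·58.57 = 66.0558.
Var(X) = E[X²] − (E[X])² = 66.0558 − 52.5625 = 13.4933.

13.4933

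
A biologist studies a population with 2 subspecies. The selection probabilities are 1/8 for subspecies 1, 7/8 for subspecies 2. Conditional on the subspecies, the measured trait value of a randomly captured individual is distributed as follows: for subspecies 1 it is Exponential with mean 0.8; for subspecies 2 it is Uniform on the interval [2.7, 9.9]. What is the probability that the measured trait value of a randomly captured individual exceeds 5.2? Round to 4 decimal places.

0.5714

Conditional on each subspecies, P(X > 5.2): 1: 0.00150344; 2: 0.652778.
By total probability, P(X > 5.2) = 0.125·0.00150344 + 0.875·0.652778 = 0.571368.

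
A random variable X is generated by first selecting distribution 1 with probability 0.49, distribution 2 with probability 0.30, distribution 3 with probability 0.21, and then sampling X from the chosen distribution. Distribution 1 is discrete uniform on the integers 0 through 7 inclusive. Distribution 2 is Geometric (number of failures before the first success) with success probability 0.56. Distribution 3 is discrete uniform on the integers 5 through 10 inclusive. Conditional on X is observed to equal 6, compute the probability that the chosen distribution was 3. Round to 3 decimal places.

0.359

Likelihoods P(X=6 | ·): 1: 0.125; 2: 0.00406354; 3: 0.166667.
Posterior ∝ prior × likelihood. Numerator for 3: 0.21·0.166667 = 0.035.
Normalizing constant: 0.49·0.125 + 0.3·0.00406354 + 0.21·0.166667 = 0.0974691.
P(3 | observation) = 0.035 / 0.0974691 = 0.359088.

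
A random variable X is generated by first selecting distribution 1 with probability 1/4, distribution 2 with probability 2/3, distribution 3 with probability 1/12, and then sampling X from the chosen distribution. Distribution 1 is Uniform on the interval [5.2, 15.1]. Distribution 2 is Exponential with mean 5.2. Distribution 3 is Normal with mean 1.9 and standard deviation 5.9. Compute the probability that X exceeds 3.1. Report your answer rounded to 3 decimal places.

0.652

Conditional on each component, P(X > 3.1): 1: 1; 2: 0.550927; 3: 0.419415.
By total probability, P(X > 3.1) = 0.25·1 + 0.666667·0.550927 + 0.0833333·0.419415 = 0.652236.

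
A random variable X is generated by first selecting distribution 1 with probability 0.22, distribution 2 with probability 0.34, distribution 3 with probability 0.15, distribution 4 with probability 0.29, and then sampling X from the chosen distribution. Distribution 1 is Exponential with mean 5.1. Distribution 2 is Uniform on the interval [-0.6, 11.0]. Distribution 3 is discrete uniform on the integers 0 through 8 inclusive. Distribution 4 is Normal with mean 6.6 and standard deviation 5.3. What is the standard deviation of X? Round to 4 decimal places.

Per component, 1: μ=5.1, E[X²]=52.02; 2: μ=5.2, E[X²]=38.2533; 3: μ=4, E[X²]=22.6667; 4: μ=6.6, E[X²]=71.65.
E[X] = 0.22·5.1 + 0.34·5.2 + 0.15·4 + 0.29·6.6 = 5.404.
E[X²] = 0.22·52.02 + 0.34·38.2533 + 0.15·22.6667 + 0.29·71.65 = 48.629.
Var(X) = E[X²] − (E[X])² = 48.629 − 29.2032 = 19.4258.
SD(X) = √19.4258 = 4.40747.

4.4075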